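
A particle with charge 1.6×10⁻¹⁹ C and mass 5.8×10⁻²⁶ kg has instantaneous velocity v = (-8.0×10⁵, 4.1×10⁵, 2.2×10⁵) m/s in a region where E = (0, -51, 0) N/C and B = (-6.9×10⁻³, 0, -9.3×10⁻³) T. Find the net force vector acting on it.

F ≈ (-6.10×10⁻¹⁶, -1.44×10⁻¹⁵, 4.53×10⁻¹⁶) N

v×B = (-3810, -8960, 2830) N/C.
E + v×B = (-3810, -9010, 2830) N/C.
F = q(E + v×B) = (1.6×10⁻¹⁹ C)·(-3810, -9010, 2830) = (-6.10×10⁻¹⁶, -1.44×10⁻¹⁵, 4.53×10⁻¹⁶) N.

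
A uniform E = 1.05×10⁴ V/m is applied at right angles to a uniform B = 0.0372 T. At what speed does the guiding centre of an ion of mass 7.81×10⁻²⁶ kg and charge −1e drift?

v_d ≈ 2.82×10⁵ m/s

The E×B drift speed is v_d = E/B.
v_d = 1.05×10⁴/0.0372 = 2.82×10⁵ m/s.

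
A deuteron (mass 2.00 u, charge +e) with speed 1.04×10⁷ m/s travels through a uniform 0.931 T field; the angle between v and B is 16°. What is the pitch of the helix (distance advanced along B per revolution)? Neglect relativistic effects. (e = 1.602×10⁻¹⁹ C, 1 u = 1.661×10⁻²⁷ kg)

v∥ = v cosθ = 1.04×10⁷·cos16° ≈ 9.997×10⁶ m/s.
T = 2πm/(|q|B) = 2π(3.322×10⁻²⁷)/((1.602×10⁻¹⁹)(0.931)) ≈ 1.399×10⁻⁷ s.
pitch = v∥ T = (9.997×10⁶)(1.399×10⁻⁷) ≈ 1.40 m.

p ≈ 1.40 m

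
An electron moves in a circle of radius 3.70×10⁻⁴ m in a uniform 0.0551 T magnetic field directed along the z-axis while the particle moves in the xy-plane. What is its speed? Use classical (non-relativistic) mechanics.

From |q|vB = mv²/r, v = |q|Br/m.
v = (1.602×10⁻¹⁹)(0.0551)(3.70×10⁻⁴)/9.109×10⁻³¹ ≈ 3.59×10⁶ m/s.

v ≈ 3.59×10⁶ m/s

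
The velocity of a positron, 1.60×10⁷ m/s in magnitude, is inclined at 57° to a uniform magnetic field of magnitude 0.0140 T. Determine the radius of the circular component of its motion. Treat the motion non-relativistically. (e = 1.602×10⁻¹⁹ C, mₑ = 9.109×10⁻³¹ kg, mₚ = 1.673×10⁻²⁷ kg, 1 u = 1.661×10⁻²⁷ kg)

v⊥ = v sinθ = 1.60×10⁷·sin57° ≈ 1.342×10⁷ m/s.
r = m v⊥/(|q|B) = (9.109×10⁻³¹)(1.342×10⁷)/((1.602×10⁻¹⁹)(0.0140)) ≈ 5.45×10⁻³ m.

r ≈ 5.45×10⁻³ m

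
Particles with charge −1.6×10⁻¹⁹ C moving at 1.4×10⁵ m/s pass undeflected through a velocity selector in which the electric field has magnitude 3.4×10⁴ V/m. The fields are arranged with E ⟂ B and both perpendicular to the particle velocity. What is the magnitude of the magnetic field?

B = 0.24 T

Balance of forces in the selector: qE = qvB ⇒ B = E/v.
B = 3.4×10⁴/1.4×10⁵ = 0.24 T.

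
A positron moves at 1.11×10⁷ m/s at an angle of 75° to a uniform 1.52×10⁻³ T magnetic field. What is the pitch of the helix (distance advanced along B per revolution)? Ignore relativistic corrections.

v∥ = v cosθ = 1.11×10⁷·cos75° ≈ 2.873×10⁶ m/s.
T = 2πm/(|q|B) = 2π(9.109×10⁻³¹)/((1.602×10⁻¹⁹)(1.52×10⁻³)) ≈ 2.350×10⁻⁸ s.
pitch = v∥ T = (2.873×10⁶)(2.350×10⁻⁸) ≈ 0.0675 m.

p ≈ 0.0675 m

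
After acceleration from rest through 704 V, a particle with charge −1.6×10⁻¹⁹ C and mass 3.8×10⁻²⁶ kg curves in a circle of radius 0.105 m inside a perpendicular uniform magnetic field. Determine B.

v = √(2|q|V/m) = √(2·1.6×10⁻¹⁹·704/3.8×10⁻²⁶) ≈ 7.700×10⁴ m/s.
B = mv/(|q|r) = (3.8×10⁻²⁶)(7.700×10⁴)/((1.6×10⁻¹⁹)(0.105)) ≈ 0.174 T.

B ≈ 0.174 T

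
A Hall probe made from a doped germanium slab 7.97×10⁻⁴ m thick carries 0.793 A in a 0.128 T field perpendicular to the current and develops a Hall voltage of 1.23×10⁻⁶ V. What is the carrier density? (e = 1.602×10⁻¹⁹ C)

n ≈ 6.46×10²⁶ m⁻³

From V_H = IB/(n e t), n = IB/(V_H e t).
n = (0.793)(0.128)/((1.23×10⁻⁶)(1.602×10⁻¹⁹)(7.97×10⁻⁴)) ≈ 6.46×10²⁶ m⁻³.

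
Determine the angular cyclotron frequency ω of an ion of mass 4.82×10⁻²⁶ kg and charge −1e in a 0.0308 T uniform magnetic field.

ω = |q|B/m.
ω = (1.602×10⁻¹⁹)(0.0308)/4.82×10⁻²⁶ ≈ 1.02×10⁵ rad/s.

ω ≈ 1.02×10⁵ rad/s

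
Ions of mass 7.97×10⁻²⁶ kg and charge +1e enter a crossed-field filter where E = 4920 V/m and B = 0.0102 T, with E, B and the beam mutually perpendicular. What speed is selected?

For undeflected motion the electric and magnetic forces balance: qE = qvB.
v = E/B = 4920/0.0102 = 4.82×10⁵ m/s.

v = 4.82×10⁵ m/s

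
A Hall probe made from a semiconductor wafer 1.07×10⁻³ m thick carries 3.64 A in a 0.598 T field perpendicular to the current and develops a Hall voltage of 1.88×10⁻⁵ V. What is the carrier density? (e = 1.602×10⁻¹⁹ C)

From V_H = IB/(n e t), n = IB/(V_H e t).
n = (3.64)(0.598)/((1.88×10⁻⁵)(1.602×10⁻¹⁹)(1.07×10⁻³)) ≈ 6.75×10²⁶ m⁻³.

n ≈ 6.75×10²⁶ m⁻³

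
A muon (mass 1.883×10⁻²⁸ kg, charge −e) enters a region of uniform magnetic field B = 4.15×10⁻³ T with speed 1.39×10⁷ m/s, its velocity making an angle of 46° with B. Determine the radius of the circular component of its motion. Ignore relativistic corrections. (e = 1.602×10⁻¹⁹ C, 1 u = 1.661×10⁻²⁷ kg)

v⊥ = v sinθ = 1.39×10⁷·sin46° ≈ 9.999×10⁶ m/s.
r = m v⊥/(|q|B) = (1.883×10⁻²⁸)(9.999×10⁶)/((1.602×10⁻¹⁹)(4.15×10⁻³)) ≈ 2.83 m.

r ≈ 2.83 m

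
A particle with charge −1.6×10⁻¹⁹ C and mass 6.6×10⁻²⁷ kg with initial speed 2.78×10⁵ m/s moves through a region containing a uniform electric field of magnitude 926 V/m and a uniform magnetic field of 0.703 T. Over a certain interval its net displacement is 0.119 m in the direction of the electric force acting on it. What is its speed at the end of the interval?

v_f ≈ 2.87×10⁵ m/s

B does no work; ΔKE = |q|E d.
½mv_f² = ½mv₀² + |q|Ed = ½(6.6×10⁻²⁷)(2.78×10⁵)² + (1.6×10⁻¹⁹)(926)(0.119) ≈ 2.550×10⁻¹⁶ J + 1.763×10⁻¹⁷ J ≈ 2.727×10⁻¹⁶ J.
v_f = √(2·2.727×10⁻¹⁶/6.6×10⁻²⁷) ≈ 2.87×10⁵ m/s.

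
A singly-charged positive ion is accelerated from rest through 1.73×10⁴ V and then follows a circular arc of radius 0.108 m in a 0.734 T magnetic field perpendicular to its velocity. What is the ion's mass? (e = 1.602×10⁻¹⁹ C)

Combine |q|V = ½mv² and r = mv/(|q|B): eliminate v to get m = qB²r²/(2V).
m = (1.602×10⁻¹⁹)(0.734)²(0.108)²/(2·1.73×10⁴) ≈ 2.91×10⁻²⁶ kg.

m ≈ 2.91×10⁻²⁶ kg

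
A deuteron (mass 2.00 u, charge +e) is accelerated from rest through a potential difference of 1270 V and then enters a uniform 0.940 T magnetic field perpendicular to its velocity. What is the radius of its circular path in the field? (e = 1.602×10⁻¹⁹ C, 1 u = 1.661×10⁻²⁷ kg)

Acceleration: |q|V = ½mv² ⇒ v = √(2|q|V/m) = √(2·1.602×10⁻¹⁹·1270/3.322×10⁻²⁷) ≈ 3.500×10⁵ m/s.
In the field: r = mv/(|q|B) = (3.322×10⁻²⁷)(3.500×10⁵)/((1.602×10⁻¹⁹)(0.940)) ≈ 7.72×10⁻³ m.

r ≈ 7.72×10⁻³ m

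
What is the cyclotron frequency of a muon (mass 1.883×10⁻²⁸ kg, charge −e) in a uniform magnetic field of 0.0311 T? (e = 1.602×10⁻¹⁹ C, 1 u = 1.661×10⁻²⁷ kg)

f = |q|B/(2πm).
f = (1.602×10⁻¹⁹)(0.0311)/(2π·1.883×10⁻²⁸) ≈ 4.21×10⁶ Hz.

f ≈ 4.21×10⁶ Hz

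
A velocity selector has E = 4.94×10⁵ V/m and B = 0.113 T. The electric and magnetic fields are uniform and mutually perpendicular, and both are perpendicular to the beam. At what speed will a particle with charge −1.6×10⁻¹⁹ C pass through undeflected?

v = 4.37×10⁶ m/s

For undeflected motion the electric and magnetic forces balance: qE = qvB.
v = E/B = 4.94×10⁵/0.113 = 4.37×10⁶ m/s.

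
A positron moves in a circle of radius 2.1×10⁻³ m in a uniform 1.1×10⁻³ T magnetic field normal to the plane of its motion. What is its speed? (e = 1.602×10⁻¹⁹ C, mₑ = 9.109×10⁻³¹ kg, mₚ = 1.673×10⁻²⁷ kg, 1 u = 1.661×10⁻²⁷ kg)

From |q|vB = mv²/r, v = |q|Br/m.
v = (1.602×10⁻¹⁹)(1.1×10⁻³)(2.1×10⁻³)/9.109×10⁻³¹ ≈ 4.1×10⁵ m/s.

v ≈ 4.1×10⁵ m/s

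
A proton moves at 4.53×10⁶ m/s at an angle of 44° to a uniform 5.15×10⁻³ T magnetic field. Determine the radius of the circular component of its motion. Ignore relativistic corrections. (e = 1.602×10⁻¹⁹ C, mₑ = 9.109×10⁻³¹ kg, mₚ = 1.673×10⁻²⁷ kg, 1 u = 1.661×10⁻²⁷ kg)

v⊥ = v sinθ = 4.53×10⁶·sin44° ≈ 3.147×10⁶ m/s.
r = m v⊥/(|q|B) = (1.673×10⁻²⁷)(3.147×10⁶)/((1.602×10⁻¹⁹)(5.15×10⁻³)) ≈ 6.38 m.

r ≈ 6.38 m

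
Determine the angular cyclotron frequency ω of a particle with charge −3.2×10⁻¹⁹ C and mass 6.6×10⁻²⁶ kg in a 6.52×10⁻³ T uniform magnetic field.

ω ≈ 3.16×10⁴ rad/s

ω = |q|B/m.
ω = (3.2×10⁻¹⁹)(6.52×10⁻³)/6.6×10⁻²⁶ ≈ 3.16×10⁴ rad/s.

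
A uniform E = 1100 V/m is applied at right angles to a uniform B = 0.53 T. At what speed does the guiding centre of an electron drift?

The E×B drift speed is v_d = E/B.
v_d = 1100/0.53 = 2100 m/s.

v_d ≈ 2100 m/s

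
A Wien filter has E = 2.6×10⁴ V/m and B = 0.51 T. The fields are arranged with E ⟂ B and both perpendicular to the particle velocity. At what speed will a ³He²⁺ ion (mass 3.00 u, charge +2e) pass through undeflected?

For undeflected motion the electric and magnetic forces balance: qE = qvB.
v = E/B = 2.6×10⁴/0.51 = 5.1×10⁴ m/s.
The result is independent of the particle's charge and mass.

v = 5.1×10⁴ m/s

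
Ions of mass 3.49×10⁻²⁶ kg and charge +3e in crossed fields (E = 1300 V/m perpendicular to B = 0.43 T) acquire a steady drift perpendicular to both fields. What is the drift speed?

The E×B drift speed is v_d = E/B.
v_d = 1300/0.43 = 3000 m/s.

v_d ≈ 3000 m/s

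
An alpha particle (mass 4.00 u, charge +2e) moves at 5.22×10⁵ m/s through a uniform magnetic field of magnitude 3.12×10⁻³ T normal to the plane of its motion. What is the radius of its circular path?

The magnetic force provides the centripetal force: |q|vB = mv²/r.
r = mv/(|q|B) = (6.644×10⁻²⁷)(5.22×10⁵)/((3.204×10⁻¹⁹)(3.12×10⁻³)) ≈ 3.47 m.

r ≈ 3.47 m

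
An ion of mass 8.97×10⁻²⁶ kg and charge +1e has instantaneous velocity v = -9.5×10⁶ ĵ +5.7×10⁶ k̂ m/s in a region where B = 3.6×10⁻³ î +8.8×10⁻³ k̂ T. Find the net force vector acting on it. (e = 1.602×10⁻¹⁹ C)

F ≈ (-1.34×10⁻¹⁴, 3.29×10⁻¹⁵, 5.48×10⁻¹⁵) N

v×B = (-8.36×10⁴, 2.05×10⁴, 3.42×10⁴) N/C.
F = q v×B = (1.602×10⁻¹⁹ C)·(-8.36×10⁴, 2.05×10⁴, 3.42×10⁴) = (-1.34×10⁻¹⁴, 3.29×10⁻¹⁵, 5.48×10⁻¹⁵) N.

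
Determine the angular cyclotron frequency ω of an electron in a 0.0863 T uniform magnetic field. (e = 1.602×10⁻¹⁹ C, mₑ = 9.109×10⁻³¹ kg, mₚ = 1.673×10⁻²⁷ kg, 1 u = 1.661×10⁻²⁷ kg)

ω = |q|B/m.
ω = (1.602×10⁻¹⁹)(0.0863)/9.109×10⁻³¹ ≈ 1.52×10¹⁰ rad/s.

ω ≈ 1.52×10¹⁰ rad/s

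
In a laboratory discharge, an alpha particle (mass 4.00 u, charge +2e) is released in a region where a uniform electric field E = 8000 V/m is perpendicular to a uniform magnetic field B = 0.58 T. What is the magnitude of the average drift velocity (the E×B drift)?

The E×B drift speed is v_d = E/B.
v_d = 8000/0.58 = 1.4×10⁴ m/s.

v_d ≈ 1.4×10⁴ m/s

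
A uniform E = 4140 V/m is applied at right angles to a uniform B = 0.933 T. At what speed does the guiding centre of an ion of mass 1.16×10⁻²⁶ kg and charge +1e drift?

v_d ≈ 4440 m/s

The steady drift has the magnetic force balancing the electric force, so v_d = E/B.
v_d = 4140/0.933 = 4440 m/s.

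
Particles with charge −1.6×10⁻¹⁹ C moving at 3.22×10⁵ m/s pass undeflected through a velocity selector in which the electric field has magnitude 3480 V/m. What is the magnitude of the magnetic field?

Balance of forces in the selector: qE = qvB ⇒ B = E/v.
B = 3480/3.22×10⁵ = 0.0108 T.

B = 0.0108 T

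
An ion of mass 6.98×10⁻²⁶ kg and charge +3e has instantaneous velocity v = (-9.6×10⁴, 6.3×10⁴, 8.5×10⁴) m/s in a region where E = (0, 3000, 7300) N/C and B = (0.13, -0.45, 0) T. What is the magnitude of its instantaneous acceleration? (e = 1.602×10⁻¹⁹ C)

v×B = (3.82×10⁴, 1.10×10⁴, 3.50×10⁴) N/C.
E + v×B = (3.82×10⁴, 1.40×10⁴, 4.23×10⁴) N/C.
F = q(E + v×B) = (4.806×10⁻¹⁹ C)·(3.82×10⁴, 1.40×10⁴, 4.23×10⁴) = (1.84×10⁻¹⁴, 6.75×10⁻¹⁵, 2.03×10⁻¹⁴) N.
|a| = |F|/m = 2.823×10⁻¹⁴/6.98×10⁻²⁶ ≈ 4.04×10¹¹ m/s².

|a| ≈ 4.04×10¹¹ m/s²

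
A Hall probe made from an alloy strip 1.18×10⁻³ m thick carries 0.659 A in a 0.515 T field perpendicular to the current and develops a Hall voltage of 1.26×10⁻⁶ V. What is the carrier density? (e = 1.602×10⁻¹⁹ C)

n ≈ 1.42×10²⁷ m⁻³

From V_H = IB/(n e t), n = IB/(V_H e t).
n = (0.659)(0.515)/((1.26×10⁻⁶)(1.602×10⁻¹⁹)(1.18×10⁻³)) ≈ 1.42×10²⁷ m⁻³.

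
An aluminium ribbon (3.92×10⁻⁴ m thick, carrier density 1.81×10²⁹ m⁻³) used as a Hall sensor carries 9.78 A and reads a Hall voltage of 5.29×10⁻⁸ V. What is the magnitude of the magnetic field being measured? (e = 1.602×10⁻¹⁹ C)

B ≈ 0.0615 T

From V_H = IB/(n e t), B = V_H n e t / I.
B = (5.29×10⁻⁸)(1.81×10²⁹)(1.602×10⁻¹⁹)(3.92×10⁻⁴)/9.78 ≈ 0.0615 T.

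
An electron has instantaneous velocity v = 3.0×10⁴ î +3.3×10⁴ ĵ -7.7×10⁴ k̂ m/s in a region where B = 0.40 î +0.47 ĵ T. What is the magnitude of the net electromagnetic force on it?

|F| ≈ 7.61×10⁻¹⁵ N

v×B = (3.62×10⁴, -3.08×10⁴, 900) N/C.
F = q v×B = (−1.602×10⁻¹⁹ C)·(3.62×10⁴, -3.08×10⁴, 900) = (-5.80×10⁻¹⁵, 4.93×10⁻¹⁵, -1.44×10⁻¹⁶) N.
|F| = 7.61×10⁻¹⁵ N.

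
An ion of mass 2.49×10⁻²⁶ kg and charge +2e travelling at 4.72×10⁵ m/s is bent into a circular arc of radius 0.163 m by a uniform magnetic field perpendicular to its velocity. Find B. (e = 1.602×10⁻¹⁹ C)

From |q|vB = mv²/r, B = mv/(|q|r).
B = (2.49×10⁻²⁶)(4.72×10⁵)/((3.204×10⁻¹⁹)(0.163)) ≈ 0.225 T.

B ≈ 0.225 T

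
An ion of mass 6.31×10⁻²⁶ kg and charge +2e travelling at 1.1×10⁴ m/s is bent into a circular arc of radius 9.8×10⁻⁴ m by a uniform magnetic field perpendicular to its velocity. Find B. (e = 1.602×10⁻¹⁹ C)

B ≈ 2.2 T

From |q|vB = mv²/r, B = mv/(|q|r).
B = (6.31×10⁻²⁶)(1.1×10⁴)/((3.204×10⁻¹⁹)(9.8×10⁻⁴)) ≈ 2.2 T.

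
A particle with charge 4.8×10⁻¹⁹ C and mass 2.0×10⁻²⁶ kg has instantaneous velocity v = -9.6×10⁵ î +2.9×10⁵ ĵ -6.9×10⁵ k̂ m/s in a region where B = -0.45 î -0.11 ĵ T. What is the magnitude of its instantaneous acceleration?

|a| ≈ 9.54×10¹² m/s²

v×B = (-7.59×10⁴, 3.10×10⁵, 2.36×10⁵) N/C.
F = q v×B = (4.8×10⁻¹⁹ C)·(-7.59×10⁴, 3.10×10⁵, 2.36×10⁵) = (-3.64×10⁻¹⁴, 1.49×10⁻¹³, 1.13×10⁻¹³) N.
|a| = |F|/m = 1.907×10⁻¹³/2.0×10⁻²⁶ ≈ 9.54×10¹² m/s².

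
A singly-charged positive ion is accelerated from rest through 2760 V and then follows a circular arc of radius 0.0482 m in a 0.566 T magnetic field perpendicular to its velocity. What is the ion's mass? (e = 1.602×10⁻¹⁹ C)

Combine |q|V = ½mv² and r = mv/(|q|B): eliminate v to get m = qB²r²/(2V).
m = (1.602×10⁻¹⁹)(0.566)²(0.0482)²/(2·2760) ≈ 2.16×10⁻²⁶ kg.

m ≈ 2.16×10⁻²⁶ kg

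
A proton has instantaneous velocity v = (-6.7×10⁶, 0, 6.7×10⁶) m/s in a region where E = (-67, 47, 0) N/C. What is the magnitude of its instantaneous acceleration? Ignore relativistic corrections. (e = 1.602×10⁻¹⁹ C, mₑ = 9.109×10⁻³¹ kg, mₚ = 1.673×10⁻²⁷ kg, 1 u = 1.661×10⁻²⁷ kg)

Only an electric field acts, so F = qE = (1.602×10⁻¹⁹ C)·(-67.0, 47.0, 0) = (-1.07×10⁻¹⁷, 7.53×10⁻¹⁸, 0) N.
|a| = |F|/m = 1.311×10⁻¹⁷/1.673×10⁻²⁷ ≈ 7.84×10⁹ m/s².

|a| ≈ 7.84×10⁹ m/s²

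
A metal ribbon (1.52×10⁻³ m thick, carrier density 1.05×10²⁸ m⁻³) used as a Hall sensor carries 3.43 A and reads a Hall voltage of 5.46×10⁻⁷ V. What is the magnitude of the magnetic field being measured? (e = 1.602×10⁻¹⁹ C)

From V_H = IB/(n e t), B = V_H n e t / I.
B = (5.46×10⁻⁷)(1.05×10²⁸)(1.602×10⁻¹⁹)(1.52×10⁻³)/3.43 ≈ 0.407 T.

B ≈ 0.407 T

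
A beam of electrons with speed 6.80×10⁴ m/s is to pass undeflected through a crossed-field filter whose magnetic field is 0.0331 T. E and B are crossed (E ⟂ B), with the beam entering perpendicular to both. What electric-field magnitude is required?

E = 2250 V/m

For straight-line motion qE = qvB, so E = vB.
E = 6.80×10⁴ × 0.0331 = 2250 V/m.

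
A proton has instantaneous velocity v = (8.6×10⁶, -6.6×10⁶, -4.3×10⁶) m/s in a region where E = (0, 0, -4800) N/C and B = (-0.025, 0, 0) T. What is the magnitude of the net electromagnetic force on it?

|F| ≈ 3.22×10⁻¹⁴ N

v×B = (0, 1.08×10⁵, -1.65×10⁵) N/C.
E + v×B = (0, 1.08×10⁵, -1.70×10⁵) N/C.
F = q(E + v×B) = (1.602×10⁻¹⁹ C)·(0, 1.08×10⁵, -1.70×10⁵) = (0, 1.72×10⁻¹⁴, -2.72×10⁻¹⁴) N.
|F| = 3.22×10⁻¹⁴ N.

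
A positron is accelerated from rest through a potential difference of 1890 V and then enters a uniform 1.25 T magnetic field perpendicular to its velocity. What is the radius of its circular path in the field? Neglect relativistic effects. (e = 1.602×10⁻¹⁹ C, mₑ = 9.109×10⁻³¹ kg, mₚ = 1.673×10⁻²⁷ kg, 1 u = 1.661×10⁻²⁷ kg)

Acceleration: |q|V = ½mv² ⇒ v = √(2|q|V/m) = √(2·1.602×10⁻¹⁹·1890/9.109×10⁻³¹) ≈ 2.578×10⁷ m/s.
In the field: r = mv/(|q|B) = (9.109×10⁻³¹)(2.578×10⁷)/((1.602×10⁻¹⁹)(1.25)) ≈ 1.17×10⁻⁴ m.

r ≈ 1.17×10⁻⁴ m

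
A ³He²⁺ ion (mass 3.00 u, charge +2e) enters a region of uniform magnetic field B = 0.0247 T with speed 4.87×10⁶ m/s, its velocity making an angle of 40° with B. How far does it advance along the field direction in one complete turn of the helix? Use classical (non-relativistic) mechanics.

v∥ = v cosθ = 4.87×10⁶·cos40° ≈ 3.731×10⁶ m/s.
T = 2πm/(|q|B) = 2π(4.983×10⁻²⁷)/((3.204×10⁻¹⁹)(0.0247)) ≈ 3.956×10⁻⁶ s.
pitch = v∥ T = (3.731×10⁶)(3.956×10⁻⁶) ≈ 14.8 m.

p ≈ 14.8 m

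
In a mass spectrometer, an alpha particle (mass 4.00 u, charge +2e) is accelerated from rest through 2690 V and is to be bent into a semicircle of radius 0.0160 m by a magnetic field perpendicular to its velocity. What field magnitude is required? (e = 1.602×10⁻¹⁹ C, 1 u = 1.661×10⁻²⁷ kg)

B ≈ 0.660 T

v = √(2|q|V/m) = √(2·3.204×10⁻¹⁹·2690/6.644×10⁻²⁷) ≈ 5.094×10⁵ m/s.
B = mv/(|q|r) = (6.644×10⁻²⁷)(5.094×10⁵)/((3.204×10⁻¹⁹)(0.0160)) ≈ 0.660 T.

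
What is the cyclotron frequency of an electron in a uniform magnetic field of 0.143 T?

f = |q|B/(2πm).
f = (1.602×10⁻¹⁹)(0.143)/(2π·9.109×10⁻³¹) ≈ 4.00×10⁹ Hz.

f ≈ 4.00×10⁹ Hz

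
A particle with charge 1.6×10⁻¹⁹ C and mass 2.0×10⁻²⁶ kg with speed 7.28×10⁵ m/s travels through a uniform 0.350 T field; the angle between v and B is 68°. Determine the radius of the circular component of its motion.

v⊥ = v sinθ = 7.28×10⁵·sin68° ≈ 6.750×10⁵ m/s.
r = m v⊥/(|q|B) = (2.0×10⁻²⁶)(6.750×10⁵)/((1.6×10⁻¹⁹)(0.350)) ≈ 0.241 m.

r ≈ 0.241 m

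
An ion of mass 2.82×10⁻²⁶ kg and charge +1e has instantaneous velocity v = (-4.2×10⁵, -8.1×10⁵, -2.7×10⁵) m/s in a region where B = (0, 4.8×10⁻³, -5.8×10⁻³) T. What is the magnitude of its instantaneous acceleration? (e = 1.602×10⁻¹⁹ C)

|a| ≈ 3.85×10¹⁰ m/s²

v×B = (5990, -2440, -2020) N/C.
F = q v×B = (1.602×10⁻¹⁹ C)·(5990, -2440, -2020) = (9.60×10⁻¹⁶, -3.90×10⁻¹⁶, -3.23×10⁻¹⁶) N.
|a| = |F|/m = 1.086×10⁻¹⁵/2.82×10⁻²⁶ ≈ 3.85×10¹⁰ m/s².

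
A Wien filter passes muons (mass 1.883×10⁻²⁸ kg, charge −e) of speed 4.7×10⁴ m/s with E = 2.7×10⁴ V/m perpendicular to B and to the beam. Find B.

Balance of forces in the selector: qE = qvB ⇒ B = E/v.
B = 2.7×10⁴/4.7×10⁴ = 0.57 T.

B = 0.57 T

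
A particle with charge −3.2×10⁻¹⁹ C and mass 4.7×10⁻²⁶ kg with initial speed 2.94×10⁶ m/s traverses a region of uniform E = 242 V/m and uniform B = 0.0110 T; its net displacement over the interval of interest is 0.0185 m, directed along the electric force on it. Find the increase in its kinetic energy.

The magnetic force is always ⟂ v and does no work; only the electric force changes KE.
ΔKE = F_E · d = |q|E d = (3.2×10⁻¹⁹)(242)(0.0185) ≈ 1.43×10⁻¹⁸ J.

ΔKE ≈ 1.43×10⁻¹⁸ J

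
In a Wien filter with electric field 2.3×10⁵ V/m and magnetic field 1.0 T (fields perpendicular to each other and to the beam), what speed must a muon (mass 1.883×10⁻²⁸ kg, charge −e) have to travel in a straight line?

v = 2.3×10⁵ m/s

Zero net Lorentz force requires |qE| = |q v×B|, i.e. E = vB.
v = E/B = 2.3×10⁵/1.0 = 2.3×10⁵ m/s.
The result is independent of the particle's charge and mass.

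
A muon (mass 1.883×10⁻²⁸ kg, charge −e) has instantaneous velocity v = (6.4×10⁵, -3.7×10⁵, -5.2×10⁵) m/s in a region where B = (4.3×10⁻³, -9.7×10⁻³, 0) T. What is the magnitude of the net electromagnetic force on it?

v×B = (-5040, -2240, -4620) N/C.
F = q v×B = (−1.602×10⁻¹⁹ C)·(-5040, -2240, -4620) = (8.08×10⁻¹⁶, 3.58×10⁻¹⁶, 7.40×10⁻¹⁶) N.
|F| = 1.15×10⁻¹⁵ N.

|F| ≈ 1.15×10⁻¹⁵ N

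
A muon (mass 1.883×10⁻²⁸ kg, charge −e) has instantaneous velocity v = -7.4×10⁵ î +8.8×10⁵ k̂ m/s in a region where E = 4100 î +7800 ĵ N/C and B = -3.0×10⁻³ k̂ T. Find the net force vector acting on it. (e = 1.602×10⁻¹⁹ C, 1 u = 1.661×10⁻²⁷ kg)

v×B = (0, -2220, 0) N/C.
E + v×B = (4100, 5580, 0) N/C.
F = q(E + v×B) = (−1.602×10⁻¹⁹ C)·(4100, 5580, 0) = (-6.57×10⁻¹⁶, -8.94×10⁻¹⁶, 0) N.

F ≈ (-6.57×10⁻¹⁶, -8.94×10⁻¹⁶, 0) N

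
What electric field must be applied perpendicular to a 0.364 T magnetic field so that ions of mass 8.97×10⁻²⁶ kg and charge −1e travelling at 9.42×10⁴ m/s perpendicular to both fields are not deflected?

For straight-line motion qE = qvB, so E = vB.
E = 9.42×10⁴ × 0.364 = 3.43×10⁴ V/m.

E = 3.43×10⁴ V/m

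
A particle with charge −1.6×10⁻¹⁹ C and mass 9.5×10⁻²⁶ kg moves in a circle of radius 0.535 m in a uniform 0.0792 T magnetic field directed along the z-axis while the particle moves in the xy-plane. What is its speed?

v ≈ 7.14×10⁴ m/s

From |q|vB = mv²/r, v = |q|Br/m.
v = (1.6×10⁻¹⁹)(0.0792)(0.535)/9.5×10⁻²⁶ ≈ 7.14×10⁴ m/s.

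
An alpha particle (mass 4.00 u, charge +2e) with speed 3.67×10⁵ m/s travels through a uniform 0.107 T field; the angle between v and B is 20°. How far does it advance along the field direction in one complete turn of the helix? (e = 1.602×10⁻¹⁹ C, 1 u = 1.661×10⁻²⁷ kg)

p ≈ 0.420 m

v∥ = v cosθ = 3.67×10⁵·cos20° ≈ 3.449×10⁵ m/s.
T = 2πm/(|q|B) = 2π(6.644×10⁻²⁷)/((3.204×10⁻¹⁹)(0.107)) ≈ 1.218×10⁻⁶ s.
pitch = v∥ T = (3.449×10⁵)(1.218×10⁻⁶) ≈ 0.420 m.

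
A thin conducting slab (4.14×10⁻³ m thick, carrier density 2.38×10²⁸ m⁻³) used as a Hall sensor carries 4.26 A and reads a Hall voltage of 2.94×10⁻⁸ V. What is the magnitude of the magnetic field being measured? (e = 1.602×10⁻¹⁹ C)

From V_H = IB/(n e t), B = V_H n e t / I.
B = (2.94×10⁻⁸)(2.38×10²⁸)(1.602×10⁻¹⁹)(4.14×10⁻³)/4.26 ≈ 0.109 T.

B ≈ 0.109 T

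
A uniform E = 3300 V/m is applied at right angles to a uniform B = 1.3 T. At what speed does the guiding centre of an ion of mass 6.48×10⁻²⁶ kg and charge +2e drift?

v_d ≈ 2500 m/s

The E×B drift speed is v_d = E/B.
v_d = 3300/1.3 = 2500 m/s.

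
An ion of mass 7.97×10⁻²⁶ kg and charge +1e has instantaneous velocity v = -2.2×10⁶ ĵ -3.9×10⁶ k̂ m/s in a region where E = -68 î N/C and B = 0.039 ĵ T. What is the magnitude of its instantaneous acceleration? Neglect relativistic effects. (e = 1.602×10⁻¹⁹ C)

|a| ≈ 3.06×10¹¹ m/s²

v×B = (1.52×10⁵, 0, 0) N/C.
E + v×B = (1.52×10⁵, 0, 0) N/C.
F = q(E + v×B) = (1.602×10⁻¹⁹ C)·(1.52×10⁵, 0, 0) = (2.44×10⁻¹⁴, 0, 0) N.
|a| = |F|/m = 2.436×10⁻¹⁴/7.97×10⁻²⁶ ≈ 3.06×10¹¹ m/s².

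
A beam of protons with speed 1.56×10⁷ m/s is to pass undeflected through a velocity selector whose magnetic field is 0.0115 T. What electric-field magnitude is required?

For straight-line motion qE = qvB, so E = vB.
E = 1.56×10⁷ × 0.0115 = 1.79×10⁵ V/m.

E = 1.79×10⁵ V/m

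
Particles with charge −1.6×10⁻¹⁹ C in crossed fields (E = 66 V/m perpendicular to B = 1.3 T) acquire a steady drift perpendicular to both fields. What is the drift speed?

The E×B drift speed is v_d = E/B.
v_d = 66/1.3 = 51 m/s.

v_d ≈ 51 m/s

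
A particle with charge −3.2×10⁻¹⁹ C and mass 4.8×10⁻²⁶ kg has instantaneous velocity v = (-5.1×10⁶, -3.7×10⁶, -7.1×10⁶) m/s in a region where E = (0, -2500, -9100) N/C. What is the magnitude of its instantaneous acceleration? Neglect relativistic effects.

Only an electric field acts, so F = qE = (−3.2×10⁻¹⁹ C)·(0, -2500, -9100) = (0, 8.00×10⁻¹⁶, 2.91×10⁻¹⁵) N.
|a| = |F|/m = 3.020×10⁻¹⁵/4.8×10⁻²⁶ ≈ 6.29×10¹⁰ m/s².

|a| ≈ 6.29×10¹⁰ m/s²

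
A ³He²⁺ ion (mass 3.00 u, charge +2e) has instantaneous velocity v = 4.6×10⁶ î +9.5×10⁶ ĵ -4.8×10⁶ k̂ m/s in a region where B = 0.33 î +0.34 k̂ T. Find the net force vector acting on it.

F ≈ (1.03×10⁻¹², -1.01×10⁻¹², -1.00×10⁻¹²) N

v×B = (3.23×10⁶, -3.15×10⁶, -3.14×10⁶) N/C.
F = q v×B = (3.204×10⁻¹⁹ C)·(3.23×10⁶, -3.15×10⁶, -3.14×10⁶) = (1.03×10⁻¹², -1.01×10⁻¹², -1.00×10⁻¹²) N.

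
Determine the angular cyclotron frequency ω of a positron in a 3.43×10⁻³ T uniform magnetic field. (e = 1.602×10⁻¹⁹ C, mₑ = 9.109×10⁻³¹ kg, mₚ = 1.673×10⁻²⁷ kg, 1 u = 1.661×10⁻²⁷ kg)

ω = |q|B/m.
ω = (1.602×10⁻¹⁹)(3.43×10⁻³)/9.109×10⁻³¹ ≈ 6.03×10⁸ rad/s.

ω ≈ 6.03×10⁸ rad/s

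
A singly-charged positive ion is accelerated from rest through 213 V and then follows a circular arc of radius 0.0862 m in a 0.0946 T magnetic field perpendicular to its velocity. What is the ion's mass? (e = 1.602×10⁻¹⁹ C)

Combine |q|V = ½mv² and r = mv/(|q|B): eliminate v to get m = qB²r²/(2V).
m = (1.602×10⁻¹⁹)(0.0946)²(0.0862)²/(2·213) ≈ 2.50×10⁻²⁶ kg.

m ≈ 2.50×10⁻²⁶ kg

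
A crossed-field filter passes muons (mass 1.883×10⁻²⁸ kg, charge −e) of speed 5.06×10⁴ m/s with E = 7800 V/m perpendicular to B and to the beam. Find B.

Balance of forces in the selector: qE = qvB ⇒ B = E/v.
B = 7800/5.06×10⁴ = 0.154 T.

B = 0.154 T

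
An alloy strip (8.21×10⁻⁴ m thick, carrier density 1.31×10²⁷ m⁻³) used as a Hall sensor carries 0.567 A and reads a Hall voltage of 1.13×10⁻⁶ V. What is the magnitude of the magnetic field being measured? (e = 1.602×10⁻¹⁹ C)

From V_H = IB/(n e t), B = V_H n e t / I.
B = (1.13×10⁻⁶)(1.31×10²⁷)(1.602×10⁻¹⁹)(8.21×10⁻⁴)/0.567 ≈ 0.343 T.

B ≈ 0.343 T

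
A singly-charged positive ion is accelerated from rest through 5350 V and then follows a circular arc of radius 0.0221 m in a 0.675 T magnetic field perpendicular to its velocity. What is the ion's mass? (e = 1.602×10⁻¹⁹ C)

Combine |q|V = ½mv² and r = mv/(|q|B): eliminate v to get m = qB²r²/(2V).
m = (1.602×10⁻¹⁹)(0.675)²(0.0221)²/(2·5350) ≈ 3.33×10⁻²⁷ kg.

m ≈ 3.33×10⁻²⁷ kg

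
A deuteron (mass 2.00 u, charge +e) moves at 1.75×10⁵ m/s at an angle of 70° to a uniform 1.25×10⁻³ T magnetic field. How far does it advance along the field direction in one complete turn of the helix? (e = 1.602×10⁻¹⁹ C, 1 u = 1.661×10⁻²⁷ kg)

p ≈ 6.24 m

v∥ = v cosθ = 1.75×10⁵·cos70° ≈ 5.985×10⁴ m/s.
T = 2πm/(|q|B) = 2π(3.322×10⁻²⁷)/((1.602×10⁻¹⁹)(1.25×10⁻³)) ≈ 1.042×10⁻⁴ s.
pitch = v∥ T = (5.985×10⁴)(1.042×10⁻⁴) ≈ 6.24 m.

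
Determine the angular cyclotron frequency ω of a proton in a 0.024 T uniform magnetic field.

ω = |q|B/m.
ω = (1.602×10⁻¹⁹)(0.024)/1.673×10⁻²⁷ ≈ 2.3×10⁶ rad/s.

ω ≈ 2.3×10⁶ rad/s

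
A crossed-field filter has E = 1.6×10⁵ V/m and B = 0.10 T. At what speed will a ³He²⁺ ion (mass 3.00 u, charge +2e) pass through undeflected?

v = 1.6×10⁶ m/s

Zero net Lorentz force requires |qE| = |q v×B|, i.e. E = vB.
v = E/B = 1.6×10⁵/0.10 = 1.6×10⁶ m/s.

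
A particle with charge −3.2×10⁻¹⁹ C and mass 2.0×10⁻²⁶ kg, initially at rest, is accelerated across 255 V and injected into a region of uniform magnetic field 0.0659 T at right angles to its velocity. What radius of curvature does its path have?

r ≈ 0.0857 m

Acceleration: |q|V = ½mv² ⇒ v = √(2|q|V/m) = √(2·3.2×10⁻¹⁹·255/2.0×10⁻²⁶) ≈ 9.033×10⁴ m/s.
In the field: r = mv/(|q|B) = (2.0×10⁻²⁶)(9.033×10⁴)/((3.2×10⁻¹⁹)(0.0659)) ≈ 0.0857 m.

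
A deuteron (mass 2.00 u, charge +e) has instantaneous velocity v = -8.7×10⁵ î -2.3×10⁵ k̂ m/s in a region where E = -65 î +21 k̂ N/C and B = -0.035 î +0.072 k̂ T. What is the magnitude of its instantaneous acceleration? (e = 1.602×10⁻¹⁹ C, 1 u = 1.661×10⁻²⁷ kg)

v×B = (0, 7.07×10⁴, 0) N/C.
E + v×B = (-65.0, 7.07×10⁴, 21.0) N/C.
F = q(E + v×B) = (1.602×10⁻¹⁹ C)·(-65.0, 7.07×10⁴, 21.0) = (-1.04×10⁻¹⁷, 1.13×10⁻¹⁴, 3.36×10⁻¹⁸) N.
|a| = |F|/m = 1.132×10⁻¹⁴/3.322×10⁻²⁷ ≈ 3.41×10¹² m/s².

|a| ≈ 3.41×10¹² m/s²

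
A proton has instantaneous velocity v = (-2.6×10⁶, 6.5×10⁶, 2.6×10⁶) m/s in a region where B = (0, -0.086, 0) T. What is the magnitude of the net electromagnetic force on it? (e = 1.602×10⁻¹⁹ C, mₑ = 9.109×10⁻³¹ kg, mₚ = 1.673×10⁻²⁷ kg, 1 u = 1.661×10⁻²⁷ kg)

v×B = (2.24×10⁵, 0, 2.24×10⁵) N/C.
F = q v×B = (1.602×10⁻¹⁹ C)·(2.24×10⁵, 0, 2.24×10⁵) = (3.58×10⁻¹⁴, 0, 3.58×10⁻¹⁴) N.
|F| = 5.07×10⁻¹⁴ N.

|F| ≈ 5.07×10⁻¹⁴ N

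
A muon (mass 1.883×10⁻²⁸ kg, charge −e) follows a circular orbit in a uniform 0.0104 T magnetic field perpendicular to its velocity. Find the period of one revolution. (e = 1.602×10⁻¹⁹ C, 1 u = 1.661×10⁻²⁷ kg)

The cyclotron period depends only on m, q, B: T = 2πm/(|q|B).
T = 2π(1.883×10⁻²⁸)/((1.602×10⁻¹⁹)(0.0104)) ≈ 7.10×10⁻⁷ s.

T ≈ 7.10×10⁻⁷ s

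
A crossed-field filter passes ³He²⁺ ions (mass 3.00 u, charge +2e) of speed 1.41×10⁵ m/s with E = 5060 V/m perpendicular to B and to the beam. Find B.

B = 0.0359 T

Balance of forces in the selector: qE = qvB ⇒ B = E/v.
B = 5060/1.41×10⁵ = 0.0359 T.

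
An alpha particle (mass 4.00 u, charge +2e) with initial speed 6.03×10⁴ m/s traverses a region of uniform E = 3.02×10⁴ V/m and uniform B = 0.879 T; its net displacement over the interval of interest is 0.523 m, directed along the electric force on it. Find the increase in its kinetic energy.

The magnetic force is always ⟂ v and does no work; only the electric force changes KE.
ΔKE = F_E · d = |q|E d = (3.204×10⁻¹⁹)(3.02×10⁴)(0.523) ≈ 5.06×10⁻¹⁵ J.

ΔKE ≈ 5.06×10⁻¹⁵ J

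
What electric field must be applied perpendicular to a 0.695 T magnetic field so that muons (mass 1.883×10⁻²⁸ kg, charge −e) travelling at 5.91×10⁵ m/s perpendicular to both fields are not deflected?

E = 4.11×10⁵ V/m

For straight-line motion qE = qvB, so E = vB.
E = 5.91×10⁵ × 0.695 = 4.11×10⁵ V/m.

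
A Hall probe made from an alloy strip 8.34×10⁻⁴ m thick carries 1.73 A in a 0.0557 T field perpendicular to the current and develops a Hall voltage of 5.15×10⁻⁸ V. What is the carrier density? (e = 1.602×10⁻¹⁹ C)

n ≈ 1.40×10²⁸ m⁻³

From V_H = IB/(n e t), n = IB/(V_H e t).
n = (1.73)(0.0557)/((5.15×10⁻⁸)(1.602×10⁻¹⁹)(8.34×10⁻⁴)) ≈ 1.40×10²⁸ m⁻³.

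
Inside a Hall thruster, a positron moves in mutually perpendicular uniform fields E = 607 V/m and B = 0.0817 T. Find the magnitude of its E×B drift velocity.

v_d ≈ 7430 m/s

The E×B drift speed is v_d = E/B.
v_d = 607/0.0817 = 7430 m/s.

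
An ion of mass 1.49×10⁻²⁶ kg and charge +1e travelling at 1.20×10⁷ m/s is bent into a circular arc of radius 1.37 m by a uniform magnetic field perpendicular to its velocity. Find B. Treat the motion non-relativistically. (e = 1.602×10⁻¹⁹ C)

From |q|vB = mv²/r, B = mv/(|q|r).
B = (1.49×10⁻²⁶)(1.20×10⁷)/((1.602×10⁻¹⁹)(1.37)) ≈ 0.815 T.

B ≈ 0.815 T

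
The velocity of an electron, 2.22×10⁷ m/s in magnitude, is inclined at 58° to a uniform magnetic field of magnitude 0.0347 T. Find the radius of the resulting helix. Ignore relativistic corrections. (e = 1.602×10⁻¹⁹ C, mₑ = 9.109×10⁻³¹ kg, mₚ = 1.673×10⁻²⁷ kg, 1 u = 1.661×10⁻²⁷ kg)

r ≈ 3.08×10⁻³ m

v⊥ = v sinθ = 2.22×10⁷·sin58° ≈ 1.883×10⁷ m/s.
r = m v⊥/(|q|B) = (9.109×10⁻³¹)(1.883×10⁷)/((1.602×10⁻¹⁹)(0.0347)) ≈ 3.08×10⁻³ m.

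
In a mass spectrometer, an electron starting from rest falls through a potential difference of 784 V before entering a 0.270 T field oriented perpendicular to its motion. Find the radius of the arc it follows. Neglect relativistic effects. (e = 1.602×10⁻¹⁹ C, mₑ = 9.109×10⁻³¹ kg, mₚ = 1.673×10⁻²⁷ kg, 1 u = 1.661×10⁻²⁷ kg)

r ≈ 3.50×10⁻⁴ m

Acceleration: |q|V = ½mv² ⇒ v = √(2|q|V/m) = √(2·1.602×10⁻¹⁹·784/9.109×10⁻³¹) ≈ 1.661×10⁷ m/s.
In the field: r = mv/(|q|B) = (9.109×10⁻³¹)(1.661×10⁷)/((1.602×10⁻¹⁹)(0.270)) ≈ 3.50×10⁻⁴ m.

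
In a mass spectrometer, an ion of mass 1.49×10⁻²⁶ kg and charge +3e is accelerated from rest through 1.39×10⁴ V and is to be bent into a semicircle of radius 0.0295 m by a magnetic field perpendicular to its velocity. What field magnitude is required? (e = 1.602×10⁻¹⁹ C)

v = √(2|q|V/m) = √(2·4.806×10⁻¹⁹·1.39×10⁴/1.49×10⁻²⁶) ≈ 9.469×10⁵ m/s.
B = mv/(|q|r) = (1.49×10⁻²⁶)(9.469×10⁵)/((4.806×10⁻¹⁹)(0.0295)) ≈ 0.995 T.

B ≈ 0.995 T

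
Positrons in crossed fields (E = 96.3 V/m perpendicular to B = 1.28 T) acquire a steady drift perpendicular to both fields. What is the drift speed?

The steady drift has the magnetic force balancing the electric force, so v_d = E/B.
v_d = 96.3/1.28 = 75.2 m/s.

v_d ≈ 75.2 m/s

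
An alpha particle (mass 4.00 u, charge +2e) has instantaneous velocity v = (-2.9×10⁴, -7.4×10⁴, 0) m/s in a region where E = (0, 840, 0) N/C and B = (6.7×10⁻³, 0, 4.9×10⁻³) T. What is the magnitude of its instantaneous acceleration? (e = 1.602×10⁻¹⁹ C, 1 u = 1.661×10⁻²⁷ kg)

|a| ≈ 5.59×10¹⁰ m/s²

v×B = (-363, 142, 496) N/C.
E + v×B = (-363, 982, 496) N/C.
F = q(E + v×B) = (3.204×10⁻¹⁹ C)·(-363, 982, 496) = (-1.16×10⁻¹⁶, 3.15×10⁻¹⁶, 1.59×10⁻¹⁶) N.
|a| = |F|/m = 3.711×10⁻¹⁶/6.644×10⁻²⁷ ≈ 5.59×10¹⁰ m/s².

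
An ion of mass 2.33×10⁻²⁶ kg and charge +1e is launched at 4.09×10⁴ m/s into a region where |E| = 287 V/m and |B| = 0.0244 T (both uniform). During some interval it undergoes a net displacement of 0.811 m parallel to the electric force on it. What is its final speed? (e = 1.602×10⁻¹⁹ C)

B does no work; ΔKE = |q|E d.
½mv_f² = ½mv₀² + |q|Ed = ½(2.33×10⁻²⁶)(4.09×10⁴)² + (1.602×10⁻¹⁹)(287)(0.811) ≈ 1.949×10⁻¹⁷ J + 3.729×10⁻¹⁷ J ≈ 5.678×10⁻¹⁷ J.
v_f = √(2·5.678×10⁻¹⁷/2.33×10⁻²⁶) ≈ 6.98×10⁴ m/s.

v_f ≈ 6.98×10⁴ m/s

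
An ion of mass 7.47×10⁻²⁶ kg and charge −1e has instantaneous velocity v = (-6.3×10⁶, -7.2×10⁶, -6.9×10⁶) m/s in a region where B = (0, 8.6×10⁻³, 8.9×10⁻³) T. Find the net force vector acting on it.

F ≈ (7.59×10⁻¹⁶, -8.98×10⁻¹⁵, 8.68×10⁻¹⁵) N

v×B = (-4740, 5.61×10⁴, -5.42×10⁴) N/C.
F = q v×B = (−1.602×10⁻¹⁹ C)·(-4740, 5.61×10⁴, -5.42×10⁴) = (7.59×10⁻¹⁶, -8.98×10⁻¹⁵, 8.68×10⁻¹⁵) N.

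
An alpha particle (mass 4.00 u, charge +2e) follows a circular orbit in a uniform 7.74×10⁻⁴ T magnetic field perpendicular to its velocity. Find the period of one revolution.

T ≈ 1.68×10⁻⁴ s

The cyclotron period depends only on m, q, B: T = 2πm/(|q|B).
T = 2π(6.644×10⁻²⁷)/((3.204×10⁻¹⁹)(7.74×10⁻⁴)) ≈ 1.68×10⁻⁴ s.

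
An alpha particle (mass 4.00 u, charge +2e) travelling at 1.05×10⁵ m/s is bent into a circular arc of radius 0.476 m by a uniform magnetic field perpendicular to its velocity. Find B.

From |q|vB = mv²/r, B = mv/(|q|r).
B = (6.644×10⁻²⁷)(1.05×10⁵)/((3.204×10⁻¹⁹)(0.476)) ≈ 4.57×10⁻³ T.

B ≈ 4.57×10⁻³ T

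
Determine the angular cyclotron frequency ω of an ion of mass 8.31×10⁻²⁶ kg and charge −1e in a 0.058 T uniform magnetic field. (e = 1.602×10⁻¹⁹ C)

ω = |q|B/m.
ω = (1.602×10⁻¹⁹)(0.058)/8.31×10⁻²⁶ ≈ 1.1×10⁵ rad/s.

ω ≈ 1.1×10⁵ rad/s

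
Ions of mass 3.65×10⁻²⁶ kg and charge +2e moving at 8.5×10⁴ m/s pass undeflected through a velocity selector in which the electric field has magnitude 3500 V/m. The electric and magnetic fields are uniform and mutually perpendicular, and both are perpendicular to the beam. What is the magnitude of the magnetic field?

Balance of forces in the selector: qE = qvB ⇒ B = E/v.
B = 3500/8.5×10⁴ = 0.041 T.

B = 0.041 T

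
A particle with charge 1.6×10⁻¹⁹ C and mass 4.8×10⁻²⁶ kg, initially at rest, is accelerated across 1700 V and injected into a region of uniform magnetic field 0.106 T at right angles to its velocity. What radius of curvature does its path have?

Acceleration: |q|V = ½mv² ⇒ v = √(2|q|V/m) = √(2·1.6×10⁻¹⁹·1700/4.8×10⁻²⁶) ≈ 1.065×10⁵ m/s.
In the field: r = mv/(|q|B) = (4.8×10⁻²⁶)(1.065×10⁵)/((1.6×10⁻¹⁹)(0.106)) ≈ 0.301 m.

r ≈ 0.301 m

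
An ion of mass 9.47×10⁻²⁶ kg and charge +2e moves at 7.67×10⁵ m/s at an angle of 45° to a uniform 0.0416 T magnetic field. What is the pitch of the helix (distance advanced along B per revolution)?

v∥ = v cosθ = 7.67×10⁵·cos45° ≈ 5.424×10⁵ m/s.
T = 2πm/(|q|B) = 2π(9.47×10⁻²⁶)/((3.204×10⁻¹⁹)(0.0416)) ≈ 4.464×10⁻⁵ s.
pitch = v∥ T = (5.424×10⁵)(4.464×10⁻⁵) ≈ 24.2 m.

p ≈ 24.2 m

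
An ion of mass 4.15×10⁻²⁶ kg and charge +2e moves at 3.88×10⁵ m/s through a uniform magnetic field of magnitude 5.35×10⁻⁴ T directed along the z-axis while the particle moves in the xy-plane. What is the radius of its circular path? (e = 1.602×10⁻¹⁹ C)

The magnetic force provides the centripetal force: |q|vB = mv²/r.
r = mv/(|q|B) = (4.15×10⁻²⁶)(3.88×10⁵)/((3.204×10⁻¹⁹)(5.35×10⁻⁴)) ≈ 93.9 m.

r ≈ 93.9 m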